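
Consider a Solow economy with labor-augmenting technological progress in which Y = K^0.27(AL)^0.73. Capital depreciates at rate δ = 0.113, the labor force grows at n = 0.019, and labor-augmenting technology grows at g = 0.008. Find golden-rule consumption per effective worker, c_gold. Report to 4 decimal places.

c_gold ≈ 0.9307

The effective depreciation rate is n + g + δ = 0.019 + 0.008 + 0.113 = 0.14.
Setting f'(k) = n+g+δ gives 0.27·k^(0.27−1) = 0.14, hence k_gold = (0.27/0.14)^(1/0.73) ≈ 2.4589.
y_gold = 2.4589^0.27 ≈ 1.2750.
c_gold = y_gold − (n+g+δ)·k_gold = 1.2750 − 0.14·2.4589 ≈ 0.9307.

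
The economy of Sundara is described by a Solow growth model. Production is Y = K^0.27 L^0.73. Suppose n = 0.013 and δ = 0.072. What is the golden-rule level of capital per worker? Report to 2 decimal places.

k_gold ≈ 4.87

Break-even investment rate: n + δ = 0.013 + 0.072 = 0.085.
Golden rule sets MPK = n+δ: 0.27·k^(0.27−1) = 0.085, so k_gold = (0.27/0.085)^(1/0.73) ≈ 4.8707.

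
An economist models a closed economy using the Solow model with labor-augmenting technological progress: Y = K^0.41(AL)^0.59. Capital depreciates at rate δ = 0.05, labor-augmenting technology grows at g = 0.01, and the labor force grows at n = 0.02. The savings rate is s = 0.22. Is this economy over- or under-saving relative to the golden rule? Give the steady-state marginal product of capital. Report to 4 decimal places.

Capital per effective worker breaks even when investment replaces (n + g + δ)·k; here n + g + δ = 0.08.
Steady-state k*: s·k^0.41 = 0.08·k gives k* = (0.22/0.08)^(1/0.59) ≈ 5.5543.
MPK = 0.41·5.5543^(-0.59) ≈ 0.1491.
MPK > n+g+δ = 0.08, so the economy is dynamically efficient (under-saving).

under-saving; MPK ≈ 0.1491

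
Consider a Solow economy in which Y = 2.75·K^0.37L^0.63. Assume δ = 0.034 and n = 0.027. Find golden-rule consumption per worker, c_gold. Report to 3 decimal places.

c_gold ≈ 9.046

n + δ = 0.027 + 0.034 = 0.061.
Maximizing c = f(k) − (n+δ)·k gives f'(k) = n+δ, i.e. 0.37·2.75·k^(0.37−1) = 0.061, so k_gold = (0.37·2.75/0.061)^(1/0.63) ≈ 87.0978.
y_gold = 2.75·87.0978^0.37 ≈ 14.3594.
c_gold = y_gold − (n+δ)·k_gold = 14.3594 − 0.061·87.0978 ≈ 9.0464.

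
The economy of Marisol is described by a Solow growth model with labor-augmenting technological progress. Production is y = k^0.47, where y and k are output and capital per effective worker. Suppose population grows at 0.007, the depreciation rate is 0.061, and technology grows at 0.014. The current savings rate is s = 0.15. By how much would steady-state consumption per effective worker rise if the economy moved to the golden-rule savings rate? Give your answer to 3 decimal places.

The effective depreciation rate is n + g + δ = 0.007 + 0.014 + 0.061 = 0.082.
Current steady state (s = 0.15): k* = (0.15/0.082)^(1/0.53) ≈ 3.1251, y* = 3.1251^0.47 ≈ 1.7084, c* = (1−0.15)·1.7084 ≈ 1.4521.
At the golden rule the marginal product of capital equals n+g+δ: 0.47·k^(0.47−1) = 0.082. Solving, k_gold = (0.47/0.082)^(1/0.53) ≈ 26.9603.
y_gold = 26.9603^0.47 ≈ 4.7037, c_gold = y_gold − 0.082·k_gold ≈ 2.4930.
Gain: Δc = 2.4930 − 1.4521 ≈ 1.0408.

Δc ≈ 1.041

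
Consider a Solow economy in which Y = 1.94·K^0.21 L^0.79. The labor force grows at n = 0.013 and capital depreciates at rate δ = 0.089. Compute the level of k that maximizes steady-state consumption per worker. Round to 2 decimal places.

k_gold ≈ 5.77

Capital per worker breaks even when investment replaces (n + δ)·k; here n + δ = 0.102.
Maximizing c = f(k) − (n+δ)·k gives f'(k) = n+δ, i.e. 0.21·1.94·k^(0.21−1) = 0.102, so k_gold = (0.21·1.94/0.102)^(1/0.79) ≈ 5.7715.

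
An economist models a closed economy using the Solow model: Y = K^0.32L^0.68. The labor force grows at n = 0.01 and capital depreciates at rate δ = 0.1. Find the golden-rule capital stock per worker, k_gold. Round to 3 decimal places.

k_gold ≈ 4.808

n + δ = 0.01 + 0.1 = 0.11.
At the golden rule the marginal product of capital equals n+δ: 0.32·k^(0.32−1) = 0.11. Solving, k_gold = (0.32/0.11)^(1/0.68) ≈ 4.8083.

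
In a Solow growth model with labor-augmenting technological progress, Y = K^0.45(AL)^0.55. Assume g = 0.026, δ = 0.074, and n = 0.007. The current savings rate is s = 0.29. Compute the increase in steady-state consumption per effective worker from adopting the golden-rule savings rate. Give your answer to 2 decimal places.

Capital per effective worker breaks even when investment replaces (n + g + δ)·k; here n + g + δ = 0.107.
Current steady state (s = 0.29): k* = (0.29/0.107)^(1/0.55) ≈ 6.1277, y* = 6.1277^0.45 ≈ 2.2609, c* = (1−0.29)·2.2609 ≈ 1.6053.
At the golden rule the marginal product of capital equals n+g+δ: 0.45·k^(0.45−1) = 0.107. Solving, k_gold = (0.45/0.107)^(1/0.55) ≈ 13.6218.
y_gold = 13.6218^0.45 ≈ 3.2390, c_gold = y_gold − 0.107·k_gold ≈ 1.7814.
Gain: Δc = 1.7814 − 1.6053 ≈ 0.1762.

Δc ≈ 0.18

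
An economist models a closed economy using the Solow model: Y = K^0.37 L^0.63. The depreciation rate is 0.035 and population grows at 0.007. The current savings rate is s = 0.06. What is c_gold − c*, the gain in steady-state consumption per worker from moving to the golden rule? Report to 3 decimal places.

Δc ≈ 1.102

The effective depreciation rate is n + δ = 0.007 + 0.035 = 0.042.
Current steady state (s = 0.06): k* = (0.06/0.042)^(1/0.63) ≈ 1.7615, y* = 1.7615^0.37 ≈ 1.2330, c* = (1−0.06)·1.2330 ≈ 1.1590.
Golden rule sets MPK = n+δ: 0.37·k^(0.37−1) = 0.042, so k_gold = (0.37/0.042)^(1/0.63) ≈ 31.6173.
y_gold = 31.6173^0.37 ≈ 3.5890, c_gold = y_gold − 0.042·k_gold ≈ 2.2611.
Gain: Δc = 2.2611 − 1.1590 ≈ 1.1020.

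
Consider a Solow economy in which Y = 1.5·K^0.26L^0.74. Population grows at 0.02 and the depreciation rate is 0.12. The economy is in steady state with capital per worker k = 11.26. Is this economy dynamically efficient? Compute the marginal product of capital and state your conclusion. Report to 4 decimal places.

dynamically inefficient; MPK ≈ 0.0650

n + δ = 0.02 + 0.12 = 0.14.
MPK = 0.26·1.5·k^(0.26−1) = 0.26·1.5·11.26^(-0.74) ≈ 0.0650.
MPK < 0.14, so the economy is dynamically inefficient (over-saving).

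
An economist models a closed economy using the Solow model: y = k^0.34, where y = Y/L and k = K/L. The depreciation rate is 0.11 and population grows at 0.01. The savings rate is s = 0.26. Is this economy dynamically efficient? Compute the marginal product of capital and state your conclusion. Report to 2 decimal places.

dynamically efficient; MPK ≈ 0.16

n + δ = 0.01 + 0.11 = 0.12.
Steady-state k*: s·k^0.34 = 0.12·k gives k* = (0.26/0.12)^(1/0.66) ≈ 3.2268.
MPK = 0.34·3.2268^(-0.66) ≈ 0.1569.
MPK > n+δ = 0.12, so the economy is dynamically efficient (under-saving).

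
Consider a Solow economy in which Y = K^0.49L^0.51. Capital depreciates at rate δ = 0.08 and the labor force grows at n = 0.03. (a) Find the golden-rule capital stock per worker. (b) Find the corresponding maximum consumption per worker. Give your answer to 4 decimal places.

(a) k_gold ≈ 18.7139; (b) c_gold ≈ 2.1425

The effective depreciation rate is n + δ = 0.03 + 0.08 = 0.11.
At the golden rule the marginal product of capital equals n+δ: 0.49·k^(0.49−1) = 0.11. Solving, k_gold = (0.49/0.11)^(1/0.51) ≈ 18.7139.
y_gold = 18.7139^0.49 ≈ 4.2011; c_gold = y_gold − 0.11·k_gold ≈ 2.1425.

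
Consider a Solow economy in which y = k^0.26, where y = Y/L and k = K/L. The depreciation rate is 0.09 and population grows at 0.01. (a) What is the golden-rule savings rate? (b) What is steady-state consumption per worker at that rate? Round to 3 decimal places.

(a) s_gold = 0.260; (b) c_gold ≈ 1.035

n + δ = 0.01 + 0.09 = 0.1.
For Cobb-Douglas, s_gold equals capital's share: s_gold = 0.26.
Setting f'(k) = n+δ gives 0.26·k^(0.26−1) = 0.1, hence k_gold = (0.26/0.1)^(1/0.74) ≈ 3.6373.
y_gold = 3.6373^0.26 ≈ 1.3989; c_gold = (1−0.26)·y_gold ≈ 1.0352.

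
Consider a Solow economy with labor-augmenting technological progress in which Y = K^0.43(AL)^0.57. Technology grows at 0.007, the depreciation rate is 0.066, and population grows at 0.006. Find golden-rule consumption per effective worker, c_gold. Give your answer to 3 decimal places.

Break-even investment rate: n + g + δ = 0.006 + 0.007 + 0.066 = 0.079.
At the golden rule the marginal product of capital equals n+g+δ: 0.43·k^(0.43−1) = 0.079. Solving, k_gold = (0.43/0.079)^(1/0.57) ≈ 19.5411.
y_gold = 19.5411^0.43 ≈ 3.5901.
c_gold = y_gold − (n+g+δ)·k_gold = 3.5901 − 0.079·19.5411 ≈ 2.0464.

c_gold ≈ 2.046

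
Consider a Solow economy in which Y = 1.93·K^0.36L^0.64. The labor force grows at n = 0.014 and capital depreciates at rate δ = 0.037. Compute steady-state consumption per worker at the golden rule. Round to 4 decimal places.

The effective depreciation rate is n + δ = 0.014 + 0.037 = 0.051.
Setting f'(k) = n+δ gives 0.36·1.93·k^(0.36−1) = 0.051, hence k_gold = (0.36·1.93/0.051)^(1/0.64) ≈ 59.2008.
y_gold = 1.93·59.2008^0.36 ≈ 8.3868.
c_gold = y_gold − (n+δ)·k_gold = 8.3868 − 0.051·59.2008 ≈ 5.3675.

c_gold ≈ 5.3675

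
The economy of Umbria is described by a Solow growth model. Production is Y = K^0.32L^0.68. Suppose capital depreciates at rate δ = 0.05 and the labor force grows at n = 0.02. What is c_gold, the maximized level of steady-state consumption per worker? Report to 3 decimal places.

Capital per worker breaks even when investment replaces (n + δ)·k; here n + δ = 0.07.
Golden rule sets MPK = n+δ: 0.32·k^(0.32−1) = 0.07, so k_gold = (0.32/0.07)^(1/0.68) ≈ 9.3468.
y_gold = 9.3468^0.32 ≈ 2.0446.
c_gold = y_gold − (n+δ)·k_gold = 2.0446 − 0.07·9.3468 ≈ 1.3903.

c_gold ≈ 1.390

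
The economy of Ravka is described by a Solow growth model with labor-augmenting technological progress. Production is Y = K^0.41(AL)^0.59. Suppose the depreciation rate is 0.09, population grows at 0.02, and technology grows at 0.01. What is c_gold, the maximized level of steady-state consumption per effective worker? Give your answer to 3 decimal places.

Break-even investment rate: n + g + δ = 0.02 + 0.01 + 0.09 = 0.12.
Golden rule sets MPK = n+g+δ: 0.41·k^(0.41−1) = 0.12, so k_gold = (0.41/0.12)^(1/0.59) ≈ 8.0244.
y_gold = 8.0244^0.41 ≈ 2.3486.
c_gold = y_gold − (n+g+δ)·k_gold = 2.3486 − 0.12·8.0244 ≈ 1.3857.

c_gold ≈ 1.386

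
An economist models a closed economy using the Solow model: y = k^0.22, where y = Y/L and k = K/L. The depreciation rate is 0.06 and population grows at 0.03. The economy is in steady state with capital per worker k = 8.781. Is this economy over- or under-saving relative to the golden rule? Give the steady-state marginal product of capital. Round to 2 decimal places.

over-saving; MPK ≈ 0.04

The effective depreciation rate is n + δ = 0.03 + 0.06 = 0.09.
MPK = 0.22·k^(0.22−1) = 0.22·8.781^(-0.78) ≈ 0.0404.
MPK < 0.09, so the economy is dynamically inefficient (over-saving).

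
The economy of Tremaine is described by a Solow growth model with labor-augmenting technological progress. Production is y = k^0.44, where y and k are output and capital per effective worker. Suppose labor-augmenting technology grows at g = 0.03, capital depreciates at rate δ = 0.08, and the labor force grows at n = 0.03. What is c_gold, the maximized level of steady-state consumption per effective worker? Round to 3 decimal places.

n + g + δ = 0.03 + 0.03 + 0.08 = 0.14.
Setting f'(k) = n+g+δ gives 0.44·k^(0.44−1) = 0.14, hence k_gold = (0.44/0.14)^(1/0.56) ≈ 7.7282.
y_gold = 7.7282^0.44 ≈ 2.4590.
c_gold = y_gold − (n+g+δ)·k_gold = 2.4590 − 0.14·7.7282 ≈ 1.3770.

c_gold ≈ 1.377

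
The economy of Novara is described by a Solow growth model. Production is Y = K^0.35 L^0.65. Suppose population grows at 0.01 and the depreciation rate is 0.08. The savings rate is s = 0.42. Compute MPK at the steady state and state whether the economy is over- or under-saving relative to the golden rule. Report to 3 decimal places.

over-saving; MPK ≈ 0.075

Capital per worker breaks even when investment replaces (n + δ)·k; here n + δ = 0.09.
Steady-state k*: s·k^0.35 = 0.09·k gives k* = (0.42/0.09)^(1/0.65) ≈ 10.6965.
MPK = 0.35·10.6965^(-0.65) ≈ 0.0750.
MPK < n+δ = 0.09, so the economy is dynamically inefficient (over-saving).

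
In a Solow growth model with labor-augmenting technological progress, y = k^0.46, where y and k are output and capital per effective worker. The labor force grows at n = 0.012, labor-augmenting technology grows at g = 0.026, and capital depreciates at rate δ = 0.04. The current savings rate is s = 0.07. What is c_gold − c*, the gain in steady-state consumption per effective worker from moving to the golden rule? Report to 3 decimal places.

Δc ≈ 1.600

The effective depreciation rate is n + g + δ = 0.012 + 0.026 + 0.04 = 0.078.
Current steady state (s = 0.07): k* = (0.07/0.078)^(1/0.54) ≈ 0.8184, y* = 0.8184^0.46 ≈ 0.9119, c* = (1−0.07)·0.9119 ≈ 0.8481.
Maximizing c = f(k) − (n+g+δ)·k gives f'(k) = n+g+δ, i.e. 0.46·k^(0.46−1) = 0.078, so k_gold = (0.46/0.078)^(1/0.54) ≈ 26.7396.
y_gold = 26.7396^0.46 ≈ 4.5341, c_gold = y_gold − 0.078·k_gold ≈ 2.4484.
Gain: Δc = 2.4484 − 0.8481 ≈ 1.6003.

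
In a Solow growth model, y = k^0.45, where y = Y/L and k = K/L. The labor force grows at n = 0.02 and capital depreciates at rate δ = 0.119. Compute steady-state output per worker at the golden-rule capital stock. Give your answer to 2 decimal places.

y_gold ≈ 2.61

The effective depreciation rate is n + δ = 0.02 + 0.119 = 0.139.
At the golden rule the marginal product of capital equals n+δ: 0.45·k^(0.45−1) = 0.139. Solving, k_gold = (0.45/0.139)^(1/0.55) ≈ 8.4651.
Output: y_gold = k_gold^0.45 = 8.4651^0.45 ≈ 2.6148.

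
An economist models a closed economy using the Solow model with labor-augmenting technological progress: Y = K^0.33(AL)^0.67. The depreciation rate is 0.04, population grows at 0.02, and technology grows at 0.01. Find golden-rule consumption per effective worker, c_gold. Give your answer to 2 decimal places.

c_gold ≈ 1.44

n + g + δ = 0.02 + 0.01 + 0.04 = 0.07.
Golden rule sets MPK = n+g+δ: 0.33·k^(0.33−1) = 0.07, so k_gold = (0.33/0.07)^(1/0.67) ≈ 10.1181.
y_gold = 10.1181^0.33 ≈ 2.1463.
c_gold = y_gold − (n+g+δ)·k_gold = 2.1463 − 0.07·10.1181 ≈ 1.4380.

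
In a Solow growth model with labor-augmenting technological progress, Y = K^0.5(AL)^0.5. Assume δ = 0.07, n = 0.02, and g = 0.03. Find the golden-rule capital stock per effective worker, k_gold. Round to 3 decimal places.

k_gold ≈ 17.361

Break-even investment rate: n + g + δ = 0.02 + 0.03 + 0.07 = 0.12.
Maximizing c = f(k) − (n+g+δ)·k gives f'(k) = n+g+δ, i.e. 0.5·k^(0.5−1) = 0.12, so k_gold = (0.5/0.12)^(1/0.5) ≈ 17.3611.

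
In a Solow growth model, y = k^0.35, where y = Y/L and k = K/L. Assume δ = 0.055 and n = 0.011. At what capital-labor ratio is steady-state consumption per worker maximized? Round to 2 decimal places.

Break-even investment rate: n + δ = 0.011 + 0.055 = 0.066.
At the golden rule the marginal product of capital equals n+δ: 0.35·k^(0.35−1) = 0.066. Solving, k_gold = (0.35/0.066)^(1/0.65) ≈ 13.0212.

k_gold ≈ 13.02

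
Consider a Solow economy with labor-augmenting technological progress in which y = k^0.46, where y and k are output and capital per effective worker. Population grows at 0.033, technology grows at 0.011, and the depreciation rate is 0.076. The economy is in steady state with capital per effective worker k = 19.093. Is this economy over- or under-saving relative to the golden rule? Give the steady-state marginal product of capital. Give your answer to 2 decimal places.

Capital per effective worker breaks even when investment replaces (n + g + δ)·k; here n + g + δ = 0.12.
MPK = 0.46·k^(0.46−1) = 0.46·19.093^(-0.54) ≈ 0.0936.
MPK < 0.12, so the economy is dynamically inefficient (over-saving).

over-saving; MPK ≈ 0.09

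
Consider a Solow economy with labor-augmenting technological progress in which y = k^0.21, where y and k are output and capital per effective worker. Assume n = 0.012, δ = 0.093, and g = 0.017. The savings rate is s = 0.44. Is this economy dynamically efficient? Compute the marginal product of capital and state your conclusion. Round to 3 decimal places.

dynamically inefficient; MPK ≈ 0.058

Capital per effective worker breaks even when investment replaces (n + g + δ)·k; here n + g + δ = 0.122.
Steady-state k*: s·k^0.21 = 0.122·k gives k* = (0.44/0.122)^(1/0.79) ≈ 5.0720.
MPK = 0.21·5.0720^(-0.79) ≈ 0.0582.
MPK < n+g+δ = 0.122, so the economy is dynamically inefficient (over-saving).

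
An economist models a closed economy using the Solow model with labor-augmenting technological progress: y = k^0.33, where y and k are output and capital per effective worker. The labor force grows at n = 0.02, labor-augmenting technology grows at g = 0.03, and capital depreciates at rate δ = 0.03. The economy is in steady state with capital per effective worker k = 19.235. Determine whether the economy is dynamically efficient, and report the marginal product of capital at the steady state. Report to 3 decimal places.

Capital per effective worker breaks even when investment replaces (n + g + δ)·k; here n + g + δ = 0.08.
MPK = 0.33·k^(0.33−1) = 0.33·19.235^(-0.67) ≈ 0.0455.
MPK < 0.08, so the economy is dynamically inefficient (over-saving).

dynamically inefficient; MPK ≈ 0.046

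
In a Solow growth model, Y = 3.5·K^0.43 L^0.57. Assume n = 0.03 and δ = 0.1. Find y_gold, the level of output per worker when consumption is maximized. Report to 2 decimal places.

y_gold ≈ 22.20

n + δ = 0.03 + 0.1 = 0.13.
Golden rule sets MPK = n+δ: 0.43·3.5·k^(0.43−1) = 0.13, so k_gold = (0.43·3.5/0.13)^(1/0.57) ≈ 73.4434.
Output: y_gold = 3.5·k_gold^0.43 = 3.5·73.4434^0.43 ≈ 22.2038.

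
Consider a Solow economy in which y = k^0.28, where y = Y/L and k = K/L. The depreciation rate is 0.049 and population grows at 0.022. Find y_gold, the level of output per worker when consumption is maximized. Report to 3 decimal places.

Break-even investment rate: n + δ = 0.022 + 0.049 = 0.071.
Golden rule sets MPK = n+δ: 0.28·k^(0.28−1) = 0.071, so k_gold = (0.28/0.071)^(1/0.72) ≈ 6.7242.
Output: y_gold = k_gold^0.28 = 6.7242^0.28 ≈ 1.7051.

y_gold ≈ 1.705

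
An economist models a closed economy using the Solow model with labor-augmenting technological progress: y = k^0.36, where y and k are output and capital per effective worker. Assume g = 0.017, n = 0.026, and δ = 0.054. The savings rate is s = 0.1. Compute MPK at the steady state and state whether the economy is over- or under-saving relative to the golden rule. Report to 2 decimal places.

Break-even investment rate: n + g + δ = 0.026 + 0.017 + 0.054 = 0.097.
Steady-state k*: s·k^0.36 = 0.097·k gives k* = (0.1/0.097)^(1/0.64) ≈ 1.0487.
MPK = 0.36·1.0487^(-0.64) ≈ 0.3492.
MPK > n+g+δ = 0.097, so the economy is dynamically efficient (under-saving).

under-saving; MPK ≈ 0.35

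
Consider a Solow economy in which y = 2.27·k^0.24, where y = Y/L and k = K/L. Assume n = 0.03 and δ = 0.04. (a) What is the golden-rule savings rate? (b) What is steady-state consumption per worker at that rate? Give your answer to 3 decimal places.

(a) s_gold = 0.240; (b) c_gold ≈ 3.298

Capital per worker breaks even when investment replaces (n + δ)·k; here n + δ = 0.07.
For Cobb-Douglas, s_gold equals capital's share: s_gold = 0.24.
At the golden rule the marginal product of capital equals n+δ: 0.24·2.27·k^(0.24−1) = 0.07. Solving, k_gold = (0.24·2.27/0.07)^(1/0.76) ≈ 14.8782.
y_gold = 2.27·14.8782^0.24 ≈ 4.3395; c_gold = (1−0.24)·y_gold ≈ 3.2980.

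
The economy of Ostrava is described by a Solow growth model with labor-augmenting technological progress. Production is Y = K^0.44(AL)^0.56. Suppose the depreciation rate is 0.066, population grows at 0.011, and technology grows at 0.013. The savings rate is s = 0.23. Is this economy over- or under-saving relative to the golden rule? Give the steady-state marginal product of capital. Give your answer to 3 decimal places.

Break-even investment rate: n + g + δ = 0.011 + 0.013 + 0.066 = 0.09.
Steady-state k*: s·k^0.44 = 0.09·k gives k* = (0.23/0.09)^(1/0.56) ≈ 5.3414.
MPK = 0.44·5.3414^(-0.56) ≈ 0.1722.
MPK > n+g+δ = 0.09, so the economy is dynamically efficient (under-saving).

under-saving; MPK ≈ 0.172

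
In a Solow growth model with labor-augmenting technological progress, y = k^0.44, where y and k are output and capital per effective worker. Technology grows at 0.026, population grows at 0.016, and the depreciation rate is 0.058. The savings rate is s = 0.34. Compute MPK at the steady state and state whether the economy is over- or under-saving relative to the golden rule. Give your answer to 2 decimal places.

under-saving; MPK ≈ 0.13

n + g + δ = 0.016 + 0.026 + 0.058 = 0.1.
Steady-state k*: s·k^0.44 = 0.1·k gives k* = (0.34/0.1)^(1/0.56) ≈ 8.8934.
MPK = 0.44·8.8934^(-0.56) ≈ 0.1294.
MPK > n+g+δ = 0.1, so the economy is dynamically efficient (under-saving).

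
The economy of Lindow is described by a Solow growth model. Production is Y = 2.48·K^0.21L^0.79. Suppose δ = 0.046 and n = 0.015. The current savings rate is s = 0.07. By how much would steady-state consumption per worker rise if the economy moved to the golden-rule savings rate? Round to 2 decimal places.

Δc ≈ 0.42

n + δ = 0.015 + 0.046 = 0.061.
Current steady state (s = 0.07): k* = (0.07·2.48/0.061)^(1/0.79) ≈ 3.7580, y* = 2.48·3.7580^0.21 ≈ 3.2749, c* = (1−0.07)·3.2749 ≈ 3.0456.
Maximizing c = f(k) − (n+δ)·k gives f'(k) = n+δ, i.e. 0.21·2.48·k^(0.21−1) = 0.061, so k_gold = (0.21·2.48/0.061)^(1/0.79) ≈ 15.0978.
y_gold = 2.48·15.0978^0.21 ≈ 4.3855, c_gold = y_gold − 0.061·k_gold ≈ 3.4646.
Gain: Δc = 3.4646 − 3.0456 ≈ 0.4190.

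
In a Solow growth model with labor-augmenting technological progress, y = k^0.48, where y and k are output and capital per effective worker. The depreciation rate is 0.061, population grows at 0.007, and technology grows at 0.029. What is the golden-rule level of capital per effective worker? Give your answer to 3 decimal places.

k_gold ≈ 21.653

Break-even investment rate: n + g + δ = 0.007 + 0.029 + 0.061 = 0.097.
Maximizing c = f(k) − (n+g+δ)·k gives f'(k) = n+g+δ, i.e. 0.48·k^(0.48−1) = 0.097, so k_gold = (0.48/0.097)^(1/0.52) ≈ 21.6530.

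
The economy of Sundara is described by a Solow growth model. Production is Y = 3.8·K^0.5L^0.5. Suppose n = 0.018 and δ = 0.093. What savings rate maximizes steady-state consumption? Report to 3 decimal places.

s_gold = 0.500

n + δ = 0.018 + 0.093 = 0.111.
At the golden rule MPK = n+δ, and in any Cobb-Douglas steady state s = (n+δ)·k/y = MPK·k/y = capital's share 0.5.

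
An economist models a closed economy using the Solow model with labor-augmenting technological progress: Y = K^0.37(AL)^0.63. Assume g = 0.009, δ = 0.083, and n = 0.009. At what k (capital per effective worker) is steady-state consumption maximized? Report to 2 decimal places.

k_gold ≈ 7.85

The effective depreciation rate is n + g + δ = 0.009 + 0.009 + 0.083 = 0.101.
Golden rule sets MPK = n+g+δ: 0.37·k^(0.37−1) = 0.101, so k_gold = (0.37/0.101)^(1/0.63) ≈ 7.8532.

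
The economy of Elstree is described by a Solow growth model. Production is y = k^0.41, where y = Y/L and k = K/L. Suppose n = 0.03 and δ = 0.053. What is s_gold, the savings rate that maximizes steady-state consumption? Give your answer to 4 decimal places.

Capital per worker breaks even when investment replaces (n + δ)·k; here n + δ = 0.083.
At the golden rule MPK = n+δ, and in any Cobb-Douglas steady state s = (n+δ)·k/y = MPK·k/y = capital's share 0.41.

s_gold = 0.4100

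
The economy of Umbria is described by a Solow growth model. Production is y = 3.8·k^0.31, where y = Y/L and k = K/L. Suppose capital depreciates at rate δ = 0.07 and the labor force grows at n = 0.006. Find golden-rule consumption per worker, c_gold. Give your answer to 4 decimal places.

Capital per worker breaks even when investment replaces (n + δ)·k; here n + δ = 0.076.
Golden rule sets MPK = n+δ: 0.31·3.8·k^(0.31−1) = 0.076, so k_gold = (0.31·3.8/0.076)^(1/0.69) ≈ 53.1029.
y_gold = 3.8·53.1029^0.31 ≈ 13.0188.
c_gold = y_gold − (n+δ)·k_gold = 13.0188 − 0.076·53.1029 ≈ 8.9830.

c_gold ≈ 8.9830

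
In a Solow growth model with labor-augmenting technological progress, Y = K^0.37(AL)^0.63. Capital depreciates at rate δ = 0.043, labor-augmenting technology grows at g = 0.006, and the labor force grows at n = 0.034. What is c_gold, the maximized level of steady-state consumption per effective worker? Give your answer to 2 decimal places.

Break-even investment rate: n + g + δ = 0.034 + 0.006 + 0.043 = 0.083.
Maximizing c = f(k) − (n+g+δ)·k gives f'(k) = n+g+δ, i.e. 0.37·k^(0.37−1) = 0.083, so k_gold = (0.37/0.083)^(1/0.63) ≈ 10.7240.
y_gold = 10.7240^0.37 ≈ 2.4056.
c_gold = y_gold − (n+g+δ)·k_gold = 2.4056 − 0.083·10.7240 ≈ 1.5156.

c_gold ≈ 1.52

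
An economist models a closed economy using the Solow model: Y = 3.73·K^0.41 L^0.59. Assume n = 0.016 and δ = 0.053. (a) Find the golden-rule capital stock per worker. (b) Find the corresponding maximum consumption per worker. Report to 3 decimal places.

n + δ = 0.016 + 0.053 = 0.069.
Setting f'(k) = n+δ gives 0.41·3.73·k^(0.41−1) = 0.069, hence k_gold = (0.41·3.73/0.069)^(1/0.59) ≈ 190.8762.
y_gold = 3.73·190.8762^0.41 ≈ 32.1231; c_gold = y_gold − 0.069·k_gold ≈ 18.9526.

(a) k_gold ≈ 190.876; (b) c_gold ≈ 18.953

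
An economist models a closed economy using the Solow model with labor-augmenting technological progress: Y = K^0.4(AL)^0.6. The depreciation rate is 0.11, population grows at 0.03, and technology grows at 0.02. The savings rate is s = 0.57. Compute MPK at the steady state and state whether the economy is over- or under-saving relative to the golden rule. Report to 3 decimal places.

Capital per effective worker breaks even when investment replaces (n + g + δ)·k; here n + g + δ = 0.16.
Steady-state k*: s·k^0.4 = 0.16·k gives k* = (0.57/0.16)^(1/0.6) ≈ 8.3098.
MPK = 0.4·8.3098^(-0.6) ≈ 0.1123.
MPK < n+g+δ = 0.16, so the economy is dynamically inefficient (over-saving).

over-saving; MPK ≈ 0.112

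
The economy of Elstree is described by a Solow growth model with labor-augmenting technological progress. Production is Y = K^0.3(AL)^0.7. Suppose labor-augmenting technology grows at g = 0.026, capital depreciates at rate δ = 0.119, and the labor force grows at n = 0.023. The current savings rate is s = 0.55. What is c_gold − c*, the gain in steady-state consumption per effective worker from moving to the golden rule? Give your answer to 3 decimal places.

Δc ≈ 0.149

The effective depreciation rate is n + g + δ = 0.023 + 0.026 + 0.119 = 0.168.
Current steady state (s = 0.55): k* = (0.55/0.168)^(1/0.7) ≈ 5.4424, y* = 5.4424^0.3 ≈ 1.6624, c* = (1−0.55)·1.6624 ≈ 0.7481.
Setting f'(k) = n+g+δ gives 0.3·k^(0.3−1) = 0.168, hence k_gold = (0.3/0.168)^(1/0.7) ≈ 2.2895.
y_gold = 2.2895^0.3 ≈ 1.2821, c_gold = y_gold − 0.168·k_gold ≈ 0.8975.
Gain: Δc = 0.8975 − 0.7481 ≈ 0.1494.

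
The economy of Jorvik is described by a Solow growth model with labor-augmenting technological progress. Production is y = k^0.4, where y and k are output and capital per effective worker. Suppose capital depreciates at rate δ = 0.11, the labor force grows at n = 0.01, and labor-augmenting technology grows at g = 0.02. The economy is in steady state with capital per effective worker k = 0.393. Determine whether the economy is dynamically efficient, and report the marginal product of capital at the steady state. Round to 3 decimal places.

dynamically efficient; MPK ≈ 0.701

Capital per effective worker breaks even when investment replaces (n + g + δ)·k; here n + g + δ = 0.14.
MPK = 0.4·k^(0.4−1) = 0.4·0.393^(-0.6) ≈ 0.7005.
MPK > 0.14, so the economy is dynamically efficient (under-saving).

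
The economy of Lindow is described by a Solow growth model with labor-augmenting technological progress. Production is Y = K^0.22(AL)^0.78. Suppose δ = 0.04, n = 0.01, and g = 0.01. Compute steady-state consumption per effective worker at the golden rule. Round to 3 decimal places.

c_gold ≈ 1.125

n + g + δ = 0.01 + 0.01 + 0.04 = 0.06.
Maximizing c = f(k) − (n+g+δ)·k gives f'(k) = n+g+δ, i.e. 0.22·k^(0.22−1) = 0.06, so k_gold = (0.22/0.06)^(1/0.78) ≈ 5.2896.
y_gold = 5.2896^0.22 ≈ 1.4426.
c_gold = y_gold − (n+g+δ)·k_gold = 1.4426 − 0.06·5.2896 ≈ 1.1252.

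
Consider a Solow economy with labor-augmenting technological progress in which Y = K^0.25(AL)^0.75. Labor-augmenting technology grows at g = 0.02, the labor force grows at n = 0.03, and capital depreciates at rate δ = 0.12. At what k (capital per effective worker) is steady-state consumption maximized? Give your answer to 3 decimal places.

k_gold ≈ 1.672

Capital per effective worker breaks even when investment replaces (n + g + δ)·k; here n + g + δ = 0.17.
Maximizing c = f(k) − (n+g+δ)·k gives f'(k) = n+g+δ, i.e. 0.25·k^(0.25−1) = 0.17, so k_gold = (0.25/0.17)^(1/0.75) ≈ 1.6723.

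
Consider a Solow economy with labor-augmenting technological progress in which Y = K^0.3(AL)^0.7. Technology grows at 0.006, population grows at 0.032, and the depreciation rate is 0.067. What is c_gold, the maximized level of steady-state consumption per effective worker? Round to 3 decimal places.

The effective depreciation rate is n + g + δ = 0.032 + 0.006 + 0.067 = 0.105.
At the golden rule the marginal product of capital equals n+g+δ: 0.3·k^(0.3−1) = 0.105. Solving, k_gold = (0.3/0.105)^(1/0.7) ≈ 4.4806.
y_gold = 4.4806^0.3 ≈ 1.5682.
c_gold = y_gold − (n+g+δ)·k_gold = 1.5682 − 0.105·4.4806 ≈ 1.0977.

c_gold ≈ 1.098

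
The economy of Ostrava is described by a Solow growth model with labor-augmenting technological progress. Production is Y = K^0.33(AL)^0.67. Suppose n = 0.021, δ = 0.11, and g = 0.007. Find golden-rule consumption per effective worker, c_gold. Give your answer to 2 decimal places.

c_gold ≈ 1.03

The effective depreciation rate is n + g + δ = 0.021 + 0.007 + 0.11 = 0.138.
Setting f'(k) = n+g+δ gives 0.33·k^(0.33−1) = 0.138, hence k_gold = (0.33/0.138)^(1/0.67) ≈ 3.6739.
y_gold = 3.6739^0.33 ≈ 1.5364.
c_gold = y_gold − (n+g+δ)·k_gold = 1.5364 − 0.138·3.6739 ≈ 1.0294.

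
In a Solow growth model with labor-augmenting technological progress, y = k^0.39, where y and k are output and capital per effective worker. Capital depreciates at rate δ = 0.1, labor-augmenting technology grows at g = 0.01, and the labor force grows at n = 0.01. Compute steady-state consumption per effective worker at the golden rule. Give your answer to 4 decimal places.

c_gold ≈ 1.2960

The effective depreciation rate is n + g + δ = 0.01 + 0.01 + 0.1 = 0.12.
Golden rule sets MPK = n+g+δ: 0.39·k^(0.39−1) = 0.12, so k_gold = (0.39/0.12)^(1/0.61) ≈ 6.9048.
y_gold = 6.9048^0.39 ≈ 2.1246.
c_gold = y_gold − (n+g+δ)·k_gold = 2.1246 − 0.12·6.9048 ≈ 1.2960.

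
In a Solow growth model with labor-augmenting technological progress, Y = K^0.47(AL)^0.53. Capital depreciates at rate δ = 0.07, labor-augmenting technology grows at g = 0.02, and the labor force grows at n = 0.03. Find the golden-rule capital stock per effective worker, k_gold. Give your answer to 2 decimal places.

n + g + δ = 0.03 + 0.02 + 0.07 = 0.12.
Setting f'(k) = n+g+δ gives 0.47·k^(0.47−1) = 0.12, hence k_gold = (0.47/0.12)^(1/0.53) ≈ 13.1435.

k_gold ≈ 13.14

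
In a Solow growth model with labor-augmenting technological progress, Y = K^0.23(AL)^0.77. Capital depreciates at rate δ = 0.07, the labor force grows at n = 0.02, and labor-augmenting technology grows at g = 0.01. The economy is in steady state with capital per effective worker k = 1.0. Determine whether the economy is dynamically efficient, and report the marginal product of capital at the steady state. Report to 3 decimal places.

dynamically efficient; MPK ≈ 0.230

The effective depreciation rate is n + g + δ = 0.02 + 0.01 + 0.07 = 0.1.
MPK = 0.23·k^(0.23−1) = 0.23·1.0^(-0.77) ≈ 0.2300.
MPK > 0.1, so the economy is dynamically efficient (under-saving).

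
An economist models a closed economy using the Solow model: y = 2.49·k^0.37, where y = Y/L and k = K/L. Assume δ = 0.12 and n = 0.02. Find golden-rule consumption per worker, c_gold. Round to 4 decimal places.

Capital per worker breaks even when investment replaces (n + δ)·k; here n + δ = 0.14.
At the golden rule the marginal product of capital equals n+δ: 0.37·2.49·k^(0.37−1) = 0.14. Solving, k_gold = (0.37·2.49/0.14)^(1/0.63) ≈ 19.8997.
y_gold = 2.49·19.8997^0.37 ≈ 7.5296.
c_gold = y_gold − (n+δ)·k_gold = 7.5296 − 0.14·19.8997 ≈ 4.7437.

c_gold ≈ 4.7437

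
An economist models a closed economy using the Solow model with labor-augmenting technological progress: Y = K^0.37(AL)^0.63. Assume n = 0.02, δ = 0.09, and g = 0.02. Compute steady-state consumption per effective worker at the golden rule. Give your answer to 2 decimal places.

Break-even investment rate: n + g + δ = 0.02 + 0.02 + 0.09 = 0.13.
At the golden rule the marginal product of capital equals n+g+δ: 0.37·k^(0.37−1) = 0.13. Solving, k_gold = (0.37/0.13)^(1/0.63) ≈ 5.2607.
y_gold = 5.2607^0.37 ≈ 1.8484.
c_gold = y_gold − (n+g+δ)·k_gold = 1.8484 − 0.13·5.2607 ≈ 1.1645.

c_gold ≈ 1.16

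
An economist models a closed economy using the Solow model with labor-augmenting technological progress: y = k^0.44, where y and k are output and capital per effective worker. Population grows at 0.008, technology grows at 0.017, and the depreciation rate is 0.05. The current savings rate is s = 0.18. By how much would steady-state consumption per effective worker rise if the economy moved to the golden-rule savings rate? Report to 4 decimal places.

The effective depreciation rate is n + g + δ = 0.008 + 0.017 + 0.05 = 0.075.
Current steady state (s = 0.18): k* = (0.18/0.075)^(1/0.56) ≈ 4.7747, y* = 4.7747^0.44 ≈ 1.9895, c* = (1−0.18)·1.9895 ≈ 1.6314.
Setting f'(k) = n+g+δ gives 0.44·k^(0.44−1) = 0.075, hence k_gold = (0.44/0.075)^(1/0.56) ≈ 23.5574.
y_gold = 23.5574^0.44 ≈ 4.0155, c_gold = y_gold − 0.075·k_gold ≈ 2.2487.
Gain: Δc = 2.2487 − 1.6314 ≈ 0.6173.

Δc ≈ 0.6173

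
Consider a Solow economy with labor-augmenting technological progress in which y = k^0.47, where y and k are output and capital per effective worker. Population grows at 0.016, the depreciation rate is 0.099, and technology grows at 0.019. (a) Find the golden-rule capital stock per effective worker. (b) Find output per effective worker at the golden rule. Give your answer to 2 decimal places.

Break-even investment rate: n + g + δ = 0.016 + 0.019 + 0.099 = 0.134.
At the golden rule the marginal product of capital equals n+g+δ: 0.47·k^(0.47−1) = 0.134. Solving, k_gold = (0.47/0.134)^(1/0.53) ≈ 10.6731.
y_gold = 10.6731^0.47 ≈ 3.0430.

(a) k_gold ≈ 10.67; (b) y_gold ≈ 3.04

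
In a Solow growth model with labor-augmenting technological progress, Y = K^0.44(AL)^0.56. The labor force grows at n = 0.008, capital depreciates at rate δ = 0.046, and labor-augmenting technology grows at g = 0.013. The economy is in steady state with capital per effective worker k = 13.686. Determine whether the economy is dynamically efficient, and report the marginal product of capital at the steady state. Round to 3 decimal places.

dynamically efficient; MPK ≈ 0.102

The effective depreciation rate is n + g + δ = 0.008 + 0.013 + 0.046 = 0.067.
MPK = 0.44·k^(0.44−1) = 0.44·13.686^(-0.56) ≈ 0.1017.
MPK > 0.067, so the economy is dynamically efficient (under-saving).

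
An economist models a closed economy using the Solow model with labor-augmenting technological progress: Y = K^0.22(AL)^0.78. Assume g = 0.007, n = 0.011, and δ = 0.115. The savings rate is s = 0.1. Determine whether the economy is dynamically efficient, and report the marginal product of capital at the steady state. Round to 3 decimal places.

The effective depreciation rate is n + g + δ = 0.011 + 0.007 + 0.115 = 0.133.
Steady-state k*: s·k^0.22 = 0.133·k gives k* = (0.1/0.133)^(1/0.78) ≈ 0.6938.
MPK = 0.22·0.6938^(-0.78) ≈ 0.2926.
MPK > n+g+δ = 0.133, so the economy is dynamically efficient (under-saving).

dynamically efficient; MPK ≈ 0.293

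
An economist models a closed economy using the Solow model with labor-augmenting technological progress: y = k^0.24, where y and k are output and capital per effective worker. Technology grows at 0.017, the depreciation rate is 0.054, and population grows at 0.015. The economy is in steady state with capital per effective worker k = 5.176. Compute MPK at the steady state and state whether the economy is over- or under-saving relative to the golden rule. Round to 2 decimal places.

over-saving; MPK ≈ 0.07

The effective depreciation rate is n + g + δ = 0.015 + 0.017 + 0.054 = 0.086.
MPK = 0.24·k^(0.24−1) = 0.24·5.176^(-0.76) ≈ 0.0688.
MPK < 0.086, so the economy is dynamically inefficient (over-saving).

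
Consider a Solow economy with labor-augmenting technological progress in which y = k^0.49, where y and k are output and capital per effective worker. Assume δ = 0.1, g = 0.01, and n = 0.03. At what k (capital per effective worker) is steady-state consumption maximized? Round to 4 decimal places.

n + g + δ = 0.03 + 0.01 + 0.1 = 0.14.
At the golden rule the marginal product of capital equals n+g+δ: 0.49·k^(0.49−1) = 0.14. Solving, k_gold = (0.49/0.14)^(1/0.51) ≈ 11.6627.

k_gold ≈ 11.6627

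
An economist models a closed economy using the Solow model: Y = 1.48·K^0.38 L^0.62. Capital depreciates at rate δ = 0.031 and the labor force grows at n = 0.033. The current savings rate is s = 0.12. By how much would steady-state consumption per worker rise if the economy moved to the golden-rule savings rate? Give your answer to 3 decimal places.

Δc ≈ 1.042

n + δ = 0.033 + 0.031 = 0.064.
Current steady state (s = 0.12): k* = (0.12·1.48/0.064)^(1/0.62) ≈ 5.1873, y* = 1.48·5.1873^0.38 ≈ 2.7666, c* = (1−0.12)·2.7666 ≈ 2.4346.
Golden rule sets MPK = n+δ: 0.38·1.48·k^(0.38−1) = 0.064, so k_gold = (0.38·1.48/0.064)^(1/0.62) ≈ 33.2938.
y_gold = 1.48·33.2938^0.38 ≈ 5.6074, c_gold = y_gold − 0.064·k_gold ≈ 3.4766.
Gain: Δc = 3.4766 − 2.4346 ≈ 1.0420.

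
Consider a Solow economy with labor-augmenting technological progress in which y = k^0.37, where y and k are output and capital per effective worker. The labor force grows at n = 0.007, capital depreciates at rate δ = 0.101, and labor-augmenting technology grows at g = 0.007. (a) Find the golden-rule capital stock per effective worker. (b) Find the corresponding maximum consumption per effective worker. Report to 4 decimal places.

The effective depreciation rate is n + g + δ = 0.007 + 0.007 + 0.101 = 0.115.
At the golden rule the marginal product of capital equals n+g+δ: 0.37·k^(0.37−1) = 0.115. Solving, k_gold = (0.37/0.115)^(1/0.63) ≈ 6.3909.
y_gold = 6.3909^0.37 ≈ 1.9864; c_gold = y_gold − 0.115·k_gold ≈ 1.2514.

(a) k_gold ≈ 6.3909; (b) c_gold ≈ 1.2514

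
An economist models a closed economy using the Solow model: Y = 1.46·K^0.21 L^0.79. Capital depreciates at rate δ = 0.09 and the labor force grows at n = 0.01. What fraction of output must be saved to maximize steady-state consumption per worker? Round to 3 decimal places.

The effective depreciation rate is n + δ = 0.01 + 0.09 = 0.1.
At the golden rule MPK = n+δ, and in any Cobb-Douglas steady state s = (n+δ)·k/y = MPK·k/y = capital's share 0.21.

s_gold = 0.210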